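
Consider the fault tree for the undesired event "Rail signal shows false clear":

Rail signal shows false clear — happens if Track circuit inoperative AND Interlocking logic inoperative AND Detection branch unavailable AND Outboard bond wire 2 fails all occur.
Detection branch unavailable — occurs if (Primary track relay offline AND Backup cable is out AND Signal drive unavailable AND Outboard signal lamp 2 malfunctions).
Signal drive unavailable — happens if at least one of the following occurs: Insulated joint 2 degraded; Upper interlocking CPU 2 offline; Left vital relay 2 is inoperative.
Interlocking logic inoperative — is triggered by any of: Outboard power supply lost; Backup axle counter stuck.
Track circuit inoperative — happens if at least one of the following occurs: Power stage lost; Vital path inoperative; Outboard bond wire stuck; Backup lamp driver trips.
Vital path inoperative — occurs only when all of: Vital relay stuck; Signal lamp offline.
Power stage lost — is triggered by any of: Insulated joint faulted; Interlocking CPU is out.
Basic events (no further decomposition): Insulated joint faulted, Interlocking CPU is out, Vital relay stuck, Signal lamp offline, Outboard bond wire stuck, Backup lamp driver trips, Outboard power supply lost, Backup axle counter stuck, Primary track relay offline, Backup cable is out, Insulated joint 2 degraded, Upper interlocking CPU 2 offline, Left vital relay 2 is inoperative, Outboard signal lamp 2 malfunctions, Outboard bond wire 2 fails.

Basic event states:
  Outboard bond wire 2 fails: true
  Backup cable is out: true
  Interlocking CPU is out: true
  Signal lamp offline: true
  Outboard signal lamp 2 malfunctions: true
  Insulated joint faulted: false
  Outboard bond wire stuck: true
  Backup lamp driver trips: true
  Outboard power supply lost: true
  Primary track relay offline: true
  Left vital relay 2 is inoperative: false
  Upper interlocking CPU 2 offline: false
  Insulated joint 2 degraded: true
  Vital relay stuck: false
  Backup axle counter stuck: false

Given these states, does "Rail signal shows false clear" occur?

Yes

Power stage lost [OR]: Insulated joint faulted=not, Interlocking CPU is out=occurs → at least one input occurs → occurs.
Vital path inoperative [AND]: Vital relay stuck=not, Signal lamp offline=occurs → not all inputs occur → does not occur.
Track circuit inoperative [OR]: Power stage lost=occurs, Vital path inoperative=not, Outboard bond wire stuck=occurs, Backup lamp driver trips=occurs → at least one input occurs → occurs.
Interlocking logic inoperative [OR]: Outboard power supply lost=occurs, Backup axle counter stuck=not → at least one input occurs → occurs.
Signal drive unavailable [OR]: Insulated joint 2 degraded=occurs, Upper interlocking CPU 2 offline=not, Left vital relay 2 is inoperative=not → at least one input occurs → occurs.
Detection branch unavailable [AND]: Primary track relay offline=occurs, Backup cable is out=occurs, Signal drive unavailable=occurs, Outboard signal lamp 2 malfunctions=occurs → all inputs occur → occurs.
Rail signal shows false clear [AND]: Track circuit inoperative=occurs, Interlocking logic inoperative=occurs, Detection branch unavailable=occurs, Outboard bond wire 2 fails=occurs → all inputs occur → occurs.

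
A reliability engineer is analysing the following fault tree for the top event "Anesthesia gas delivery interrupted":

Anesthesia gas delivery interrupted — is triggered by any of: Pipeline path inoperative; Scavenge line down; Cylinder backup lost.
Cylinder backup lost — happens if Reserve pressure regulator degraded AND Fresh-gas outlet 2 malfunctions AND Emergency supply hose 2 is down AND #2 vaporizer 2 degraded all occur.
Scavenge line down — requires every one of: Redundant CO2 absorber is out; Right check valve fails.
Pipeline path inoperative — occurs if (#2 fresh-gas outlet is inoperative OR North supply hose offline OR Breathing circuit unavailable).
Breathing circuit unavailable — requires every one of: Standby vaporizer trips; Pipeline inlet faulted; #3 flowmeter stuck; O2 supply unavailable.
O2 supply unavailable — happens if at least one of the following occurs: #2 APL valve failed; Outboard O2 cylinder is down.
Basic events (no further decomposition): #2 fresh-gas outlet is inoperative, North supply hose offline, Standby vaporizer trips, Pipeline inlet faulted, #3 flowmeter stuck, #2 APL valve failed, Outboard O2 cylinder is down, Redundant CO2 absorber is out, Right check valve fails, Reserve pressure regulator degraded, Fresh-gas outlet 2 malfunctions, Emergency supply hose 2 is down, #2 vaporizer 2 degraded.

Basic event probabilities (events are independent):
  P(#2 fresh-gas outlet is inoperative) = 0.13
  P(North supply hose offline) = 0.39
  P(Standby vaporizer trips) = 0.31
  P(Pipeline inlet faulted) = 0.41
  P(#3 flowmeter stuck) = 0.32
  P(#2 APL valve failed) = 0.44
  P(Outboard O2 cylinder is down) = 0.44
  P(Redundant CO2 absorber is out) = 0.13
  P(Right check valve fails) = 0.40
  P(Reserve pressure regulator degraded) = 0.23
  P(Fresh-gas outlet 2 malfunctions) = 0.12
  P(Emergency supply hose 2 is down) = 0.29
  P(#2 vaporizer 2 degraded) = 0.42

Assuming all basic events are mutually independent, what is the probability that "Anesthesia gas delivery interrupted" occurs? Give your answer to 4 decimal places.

P(O2 supply unavailable) [OR] = 1 − (1−0.44) × (1−0.44) = 0.686400
P(Breathing circuit unavailable) [AND] = 0.31 × 0.41 × 0.32 × 0.686400 = 0.027917
P(Pipeline path inoperative) [OR] = 1 − (1−0.13) × (1−0.39) × (1−0.027917) = 0.484116
P(Scavenge line down) [AND] = 0.13 × 0.40 = 0.052000
P(Cylinder backup lost) [AND] = 0.23 × 0.12 × 0.29 × 0.42 = 0.003362
P(Anesthesia gas delivery interrupted) [OR] = 1 − (1−0.484116) × (1−0.052000) × (1−0.003362) = 0.512586
Rounded to 4 decimal places: P(Anesthesia gas delivery interrupted) ≈ 0.5126.

0.5126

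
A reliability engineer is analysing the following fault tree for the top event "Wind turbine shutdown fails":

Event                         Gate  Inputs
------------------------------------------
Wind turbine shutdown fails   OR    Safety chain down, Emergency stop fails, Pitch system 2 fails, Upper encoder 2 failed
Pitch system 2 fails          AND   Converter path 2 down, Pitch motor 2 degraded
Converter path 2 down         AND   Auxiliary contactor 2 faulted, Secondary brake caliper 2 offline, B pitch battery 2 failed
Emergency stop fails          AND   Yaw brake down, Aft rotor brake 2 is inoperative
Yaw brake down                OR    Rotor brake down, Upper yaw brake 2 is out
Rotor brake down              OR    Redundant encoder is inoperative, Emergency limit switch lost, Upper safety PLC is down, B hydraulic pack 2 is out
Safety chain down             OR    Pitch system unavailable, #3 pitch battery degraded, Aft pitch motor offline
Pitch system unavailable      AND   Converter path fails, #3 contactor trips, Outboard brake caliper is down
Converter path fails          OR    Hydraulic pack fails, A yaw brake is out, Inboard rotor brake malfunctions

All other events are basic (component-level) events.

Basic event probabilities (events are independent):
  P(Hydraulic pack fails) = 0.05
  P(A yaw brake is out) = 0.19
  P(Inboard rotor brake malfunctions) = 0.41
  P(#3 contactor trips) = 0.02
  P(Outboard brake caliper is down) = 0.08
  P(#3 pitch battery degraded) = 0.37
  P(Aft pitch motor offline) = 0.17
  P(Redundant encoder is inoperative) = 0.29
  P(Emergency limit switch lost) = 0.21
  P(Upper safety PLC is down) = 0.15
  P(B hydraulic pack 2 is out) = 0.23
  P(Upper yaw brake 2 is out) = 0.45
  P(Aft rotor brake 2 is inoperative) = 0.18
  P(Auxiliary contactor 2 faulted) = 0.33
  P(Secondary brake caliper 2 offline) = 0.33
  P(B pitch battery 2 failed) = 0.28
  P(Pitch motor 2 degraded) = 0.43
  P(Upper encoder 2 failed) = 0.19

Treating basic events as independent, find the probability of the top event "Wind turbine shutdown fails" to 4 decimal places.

P(Converter path fails) [OR] = 1 − (1−0.05) × (1−0.19) × (1−0.41) = 0.545995
P(Pitch system unavailable) [AND] = 0.545995 × 0.02 × 0.08 = 0.000874
P(Safety chain down) [OR] = 1 − (1−0.000874) × (1−0.37) × (1−0.17) = 0.477557
P(Rotor brake down) [OR] = 1 − (1−0.29) × (1−0.21) × (1−0.15) × (1−0.23) = 0.632891
P(Yaw brake down) [OR] = 1 − (1−0.632891) × (1−0.45) = 0.798090
P(Emergency stop fails) [AND] = 0.798090 × 0.18 = 0.143656
P(Converter path 2 down) [AND] = 0.33 × 0.33 × 0.28 = 0.030492
P(Pitch system 2 fails) [AND] = 0.030492 × 0.43 = 0.013112
P(Wind turbine shutdown fails) [OR] = 1 − (1−0.477557) × (1−0.143656) × (1−0.013112) × (1−0.19) = 0.642365
Rounded to 4 decimal places: P(Wind turbine shutdown fails) ≈ 0.6424.

0.6424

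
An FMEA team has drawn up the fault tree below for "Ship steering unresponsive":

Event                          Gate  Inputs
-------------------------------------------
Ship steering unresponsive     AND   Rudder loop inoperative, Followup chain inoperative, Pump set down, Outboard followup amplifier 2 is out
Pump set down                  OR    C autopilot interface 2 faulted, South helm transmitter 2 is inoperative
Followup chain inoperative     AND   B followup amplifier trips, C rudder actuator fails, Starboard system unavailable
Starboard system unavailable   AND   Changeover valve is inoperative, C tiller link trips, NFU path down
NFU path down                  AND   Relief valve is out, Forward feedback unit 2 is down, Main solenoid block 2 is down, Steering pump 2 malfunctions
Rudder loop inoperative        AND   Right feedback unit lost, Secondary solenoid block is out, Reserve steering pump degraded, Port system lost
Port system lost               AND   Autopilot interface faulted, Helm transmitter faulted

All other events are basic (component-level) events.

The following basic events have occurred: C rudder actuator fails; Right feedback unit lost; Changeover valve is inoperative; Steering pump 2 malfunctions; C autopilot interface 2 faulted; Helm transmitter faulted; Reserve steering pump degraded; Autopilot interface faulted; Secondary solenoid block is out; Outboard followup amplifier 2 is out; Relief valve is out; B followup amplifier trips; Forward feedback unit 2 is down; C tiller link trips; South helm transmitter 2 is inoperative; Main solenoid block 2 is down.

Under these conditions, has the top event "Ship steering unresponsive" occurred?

Yes

Port system lost [AND]: Autopilot interface faulted=occurs, Helm transmitter faulted=occurs → all inputs occur → occurs.
Rudder loop inoperative [AND]: Right feedback unit lost=occurs, Secondary solenoid block is out=occurs, Reserve steering pump degraded=occurs, Port system lost=occurs → all inputs occur → occurs.
NFU path down [AND]: Relief valve is out=occurs, Forward feedback unit 2 is down=occurs, Main solenoid block 2 is down=occurs, Steering pump 2 malfunctions=occurs → all inputs occur → occurs.
Starboard system unavailable [AND]: Changeover valve is inoperative=occurs, C tiller link trips=occurs, NFU path down=occurs → all inputs occur → occurs.
Followup chain inoperative [AND]: B followup amplifier trips=occurs, C rudder actuator fails=occurs, Starboard system unavailable=occurs → all inputs occur → occurs.
Pump set down [OR]: C autopilot interface 2 faulted=occurs, South helm transmitter 2 is inoperative=occurs → at least one input occurs → occurs.
Ship steering unresponsive [AND]: Rudder loop inoperative=occurs, Followup chain inoperative=occurs, Pump set down=occurs, Outboard followup amplifier 2 is out=occurs → all inputs occur → occurs.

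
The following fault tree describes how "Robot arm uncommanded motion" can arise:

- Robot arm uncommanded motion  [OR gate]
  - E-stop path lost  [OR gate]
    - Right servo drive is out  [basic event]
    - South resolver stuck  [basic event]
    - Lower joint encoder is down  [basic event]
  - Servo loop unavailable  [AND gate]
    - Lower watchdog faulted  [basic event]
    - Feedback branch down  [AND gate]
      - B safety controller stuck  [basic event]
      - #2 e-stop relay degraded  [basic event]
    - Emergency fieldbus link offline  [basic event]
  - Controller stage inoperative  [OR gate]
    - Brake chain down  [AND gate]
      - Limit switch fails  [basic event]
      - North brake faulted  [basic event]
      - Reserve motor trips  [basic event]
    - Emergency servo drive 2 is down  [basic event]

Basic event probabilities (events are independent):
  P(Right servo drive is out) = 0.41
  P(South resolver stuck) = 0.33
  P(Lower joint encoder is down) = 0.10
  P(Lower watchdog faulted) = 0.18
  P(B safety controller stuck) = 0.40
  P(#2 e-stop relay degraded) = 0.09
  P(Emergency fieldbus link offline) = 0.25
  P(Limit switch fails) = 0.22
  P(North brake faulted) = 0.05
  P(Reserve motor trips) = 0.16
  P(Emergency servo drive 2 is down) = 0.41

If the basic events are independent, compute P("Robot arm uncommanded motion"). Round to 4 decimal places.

P(E-stop path lost) [OR] = 1 − (1−0.41) × (1−0.33) × (1−0.10) = 0.644230
P(Feedback branch down) [AND] = 0.40 × 0.09 = 0.036000
P(Servo loop unavailable) [AND] = 0.18 × 0.036000 × 0.25 = 0.001620
P(Brake chain down) [AND] = 0.22 × 0.05 × 0.16 = 0.001760
P(Controller stage inoperative) [OR] = 1 − (1−0.001760) × (1−0.41) = 0.411038
P(Robot arm uncommanded motion) [OR] = 1 − (1−0.644230) × (1−0.001620) × (1−0.411038) = 0.790804
Rounded to 4 decimal places: P(Robot arm uncommanded motion) ≈ 0.7908.

0.7908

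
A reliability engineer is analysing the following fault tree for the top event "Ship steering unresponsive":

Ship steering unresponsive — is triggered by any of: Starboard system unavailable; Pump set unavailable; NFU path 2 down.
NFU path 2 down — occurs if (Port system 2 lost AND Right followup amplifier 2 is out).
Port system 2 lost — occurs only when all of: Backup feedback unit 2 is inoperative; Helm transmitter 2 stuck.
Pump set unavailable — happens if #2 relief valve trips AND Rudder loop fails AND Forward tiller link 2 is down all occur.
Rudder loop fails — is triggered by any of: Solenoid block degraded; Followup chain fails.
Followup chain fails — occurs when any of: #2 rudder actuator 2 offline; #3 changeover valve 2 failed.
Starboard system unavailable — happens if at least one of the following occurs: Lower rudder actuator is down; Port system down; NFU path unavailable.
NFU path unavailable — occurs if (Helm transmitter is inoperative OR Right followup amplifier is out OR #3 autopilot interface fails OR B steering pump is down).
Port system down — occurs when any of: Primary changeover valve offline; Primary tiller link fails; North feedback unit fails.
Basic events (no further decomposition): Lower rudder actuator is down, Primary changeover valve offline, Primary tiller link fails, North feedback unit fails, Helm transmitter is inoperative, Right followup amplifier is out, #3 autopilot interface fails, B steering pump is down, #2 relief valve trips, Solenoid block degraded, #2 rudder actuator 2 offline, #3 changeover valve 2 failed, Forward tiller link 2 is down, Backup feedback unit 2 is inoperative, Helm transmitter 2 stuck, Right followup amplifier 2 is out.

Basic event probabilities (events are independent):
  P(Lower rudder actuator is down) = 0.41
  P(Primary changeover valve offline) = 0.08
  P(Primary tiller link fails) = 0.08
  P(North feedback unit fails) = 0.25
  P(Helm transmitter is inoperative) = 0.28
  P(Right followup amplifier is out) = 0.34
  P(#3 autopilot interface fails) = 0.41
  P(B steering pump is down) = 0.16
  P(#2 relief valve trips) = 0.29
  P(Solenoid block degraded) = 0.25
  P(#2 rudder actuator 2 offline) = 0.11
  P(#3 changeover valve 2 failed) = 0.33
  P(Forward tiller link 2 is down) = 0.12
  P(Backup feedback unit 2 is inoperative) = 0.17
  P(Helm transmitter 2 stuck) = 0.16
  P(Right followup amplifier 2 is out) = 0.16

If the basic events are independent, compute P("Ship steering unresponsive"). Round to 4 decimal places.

P(Port system down) [OR] = 1 − (1−0.08) × (1−0.08) × (1−0.25) = 0.365200
P(NFU path unavailable) [OR] = 1 − (1−0.28) × (1−0.34) × (1−0.41) × (1−0.16) = 0.764491
P(Starboard system unavailable) [OR] = 1 − (1−0.41) × (1−0.365200) × (1−0.764491) = 0.911794
P(Followup chain fails) [OR] = 1 − (1−0.11) × (1−0.33) = 0.403700
P(Rudder loop fails) [OR] = 1 − (1−0.25) × (1−0.403700) = 0.552775
P(Pump set unavailable) [AND] = 0.29 × 0.552775 × 0.12 = 0.019237
P(Port system 2 lost) [AND] = 0.17 × 0.16 = 0.027200
P(NFU path 2 down) [AND] = 0.027200 × 0.16 = 0.004352
P(Ship steering unresponsive) [OR] = 1 − (1−0.911794) × (1−0.019237) × (1−0.004352) = 0.913867
Rounded to 4 decimal places: P(Ship steering unresponsive) ≈ 0.9139.

0.9139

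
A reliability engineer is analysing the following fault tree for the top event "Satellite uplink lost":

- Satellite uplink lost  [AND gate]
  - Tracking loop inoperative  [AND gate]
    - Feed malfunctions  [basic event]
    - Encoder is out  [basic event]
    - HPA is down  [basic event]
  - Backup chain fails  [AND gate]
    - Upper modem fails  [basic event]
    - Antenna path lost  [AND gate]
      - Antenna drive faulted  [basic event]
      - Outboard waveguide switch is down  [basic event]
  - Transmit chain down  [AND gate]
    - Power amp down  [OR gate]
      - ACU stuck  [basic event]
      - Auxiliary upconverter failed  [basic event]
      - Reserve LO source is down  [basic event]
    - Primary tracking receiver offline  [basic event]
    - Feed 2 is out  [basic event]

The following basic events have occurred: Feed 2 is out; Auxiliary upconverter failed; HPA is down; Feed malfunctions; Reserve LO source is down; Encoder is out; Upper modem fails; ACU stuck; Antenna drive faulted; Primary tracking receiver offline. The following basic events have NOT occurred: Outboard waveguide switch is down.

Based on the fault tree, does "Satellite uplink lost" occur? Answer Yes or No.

No

Tracking loop inoperative [AND]: Feed malfunctions=occurs, Encoder is out=occurs, HPA is down=occurs → all inputs occur → occurs.
Antenna path lost [AND]: Antenna drive faulted=occurs, Outboard waveguide switch is down=not → not all inputs occur → does not occur.
Backup chain fails [AND]: Upper modem fails=occurs, Antenna path lost=not → not all inputs occur → does not occur.
Power amp down [OR]: ACU stuck=occurs, Auxiliary upconverter failed=occurs, Reserve LO source is down=occurs → at least one input occurs → occurs.
Transmit chain down [AND]: Power amp down=occurs, Primary tracking receiver offline=occurs, Feed 2 is out=occurs → all inputs occur → occurs.
Satellite uplink lost [AND]: Tracking loop inoperative=occurs, Backup chain fails=not, Transmit chain down=occurs → not all inputs occur → does not occur.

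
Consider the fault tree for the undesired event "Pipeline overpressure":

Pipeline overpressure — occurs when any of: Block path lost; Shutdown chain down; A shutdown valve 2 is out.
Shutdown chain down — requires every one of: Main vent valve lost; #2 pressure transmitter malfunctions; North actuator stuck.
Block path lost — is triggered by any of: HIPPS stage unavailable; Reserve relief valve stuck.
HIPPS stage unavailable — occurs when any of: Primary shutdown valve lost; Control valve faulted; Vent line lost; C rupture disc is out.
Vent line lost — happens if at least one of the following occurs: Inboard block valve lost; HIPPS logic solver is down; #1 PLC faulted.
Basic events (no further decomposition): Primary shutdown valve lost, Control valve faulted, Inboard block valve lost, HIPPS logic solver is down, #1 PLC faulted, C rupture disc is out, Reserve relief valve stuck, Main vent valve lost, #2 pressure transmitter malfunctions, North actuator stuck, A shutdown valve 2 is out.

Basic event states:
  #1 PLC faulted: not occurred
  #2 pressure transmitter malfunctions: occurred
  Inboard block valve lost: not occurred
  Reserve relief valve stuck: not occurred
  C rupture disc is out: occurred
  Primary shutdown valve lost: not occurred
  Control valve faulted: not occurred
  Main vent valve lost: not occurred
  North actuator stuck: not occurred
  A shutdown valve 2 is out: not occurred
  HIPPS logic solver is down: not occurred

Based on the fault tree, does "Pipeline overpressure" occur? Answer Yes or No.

Yes

Vent line lost [OR]: Inboard block valve lost=not, HIPPS logic solver is down=not, #1 PLC faulted=not → no input occurs → does not occur.
HIPPS stage unavailable [OR]: Primary shutdown valve lost=not, Control valve faulted=not, Vent line lost=not, C rupture disc is out=occurs → at least one input occurs → occurs.
Block path lost [OR]: HIPPS stage unavailable=occurs, Reserve relief valve stuck=not → at least one input occurs → occurs.
Shutdown chain down [AND]: Main vent valve lost=not, #2 pressure transmitter malfunctions=occurs, North actuator stuck=not → not all inputs occur → does not occur.
Pipeline overpressure [OR]: Block path lost=occurs, Shutdown chain down=not, A shutdown valve 2 is out=not → at least one input occurs → occurs.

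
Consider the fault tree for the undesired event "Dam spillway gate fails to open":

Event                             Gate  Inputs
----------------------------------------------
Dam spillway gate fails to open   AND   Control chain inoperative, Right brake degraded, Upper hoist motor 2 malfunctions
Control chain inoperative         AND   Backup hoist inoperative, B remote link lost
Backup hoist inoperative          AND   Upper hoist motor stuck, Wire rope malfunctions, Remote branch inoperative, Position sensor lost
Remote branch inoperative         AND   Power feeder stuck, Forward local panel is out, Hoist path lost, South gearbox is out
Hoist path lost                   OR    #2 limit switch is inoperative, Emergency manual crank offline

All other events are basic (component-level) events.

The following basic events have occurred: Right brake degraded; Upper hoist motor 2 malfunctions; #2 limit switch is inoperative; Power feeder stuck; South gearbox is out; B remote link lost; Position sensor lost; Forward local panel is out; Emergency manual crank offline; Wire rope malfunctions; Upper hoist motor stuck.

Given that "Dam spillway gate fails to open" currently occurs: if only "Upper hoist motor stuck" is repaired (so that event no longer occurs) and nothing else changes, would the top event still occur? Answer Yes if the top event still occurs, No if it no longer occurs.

No

Counterfactual: set "Upper hoist motor stuck" to not occurred.
Hoist path lost [OR]: #2 limit switch is inoperative=occurs, Emergency manual crank offline=occurs → at least one input occurs → occurs.
Remote branch inoperative [AND]: Power feeder stuck=occurs, Forward local panel is out=occurs, Hoist path lost=occurs, South gearbox is out=occurs → all inputs occur → occurs.
Backup hoist inoperative [AND]: Upper hoist motor stuck=not, Wire rope malfunctions=occurs, Remote branch inoperative=occurs, Position sensor lost=occurs → not all inputs occur → does not occur.
Control chain inoperative [AND]: Backup hoist inoperative=not, B remote link lost=occurs → not all inputs occur → does not occur.
Dam spillway gate fails to open [AND]: Control chain inoperative=not, Right brake degraded=occurs, Upper hoist motor 2 malfunctions=occurs → not all inputs occur → does not occur.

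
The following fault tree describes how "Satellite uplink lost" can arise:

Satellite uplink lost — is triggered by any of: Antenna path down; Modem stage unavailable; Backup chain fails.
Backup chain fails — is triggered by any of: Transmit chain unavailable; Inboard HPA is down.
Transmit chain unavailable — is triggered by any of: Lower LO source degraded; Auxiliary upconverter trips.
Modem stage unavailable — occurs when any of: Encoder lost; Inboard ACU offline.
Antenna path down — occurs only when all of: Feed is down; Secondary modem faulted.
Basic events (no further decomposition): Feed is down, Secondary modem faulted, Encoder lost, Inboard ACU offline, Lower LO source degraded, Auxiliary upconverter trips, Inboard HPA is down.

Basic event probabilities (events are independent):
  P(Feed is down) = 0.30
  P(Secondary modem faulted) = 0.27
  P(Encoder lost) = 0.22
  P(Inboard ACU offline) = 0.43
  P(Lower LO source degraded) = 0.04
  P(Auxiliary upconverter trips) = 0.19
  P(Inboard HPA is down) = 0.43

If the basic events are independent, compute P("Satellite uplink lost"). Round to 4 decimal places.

0.8189

P(Antenna path down) [AND] = 0.30 × 0.27 = 0.081000
P(Modem stage unavailable) [OR] = 1 − (1−0.22) × (1−0.43) = 0.555400
P(Transmit chain unavailable) [OR] = 1 − (1−0.04) × (1−0.19) = 0.222400
P(Backup chain fails) [OR] = 1 − (1−0.222400) × (1−0.43) = 0.556768
P(Satellite uplink lost) [OR] = 1 − (1−0.081000) × (1−0.555400) × (1−0.556768) = 0.818901
Rounded to 4 decimal places: P(Satellite uplink lost) ≈ 0.8189.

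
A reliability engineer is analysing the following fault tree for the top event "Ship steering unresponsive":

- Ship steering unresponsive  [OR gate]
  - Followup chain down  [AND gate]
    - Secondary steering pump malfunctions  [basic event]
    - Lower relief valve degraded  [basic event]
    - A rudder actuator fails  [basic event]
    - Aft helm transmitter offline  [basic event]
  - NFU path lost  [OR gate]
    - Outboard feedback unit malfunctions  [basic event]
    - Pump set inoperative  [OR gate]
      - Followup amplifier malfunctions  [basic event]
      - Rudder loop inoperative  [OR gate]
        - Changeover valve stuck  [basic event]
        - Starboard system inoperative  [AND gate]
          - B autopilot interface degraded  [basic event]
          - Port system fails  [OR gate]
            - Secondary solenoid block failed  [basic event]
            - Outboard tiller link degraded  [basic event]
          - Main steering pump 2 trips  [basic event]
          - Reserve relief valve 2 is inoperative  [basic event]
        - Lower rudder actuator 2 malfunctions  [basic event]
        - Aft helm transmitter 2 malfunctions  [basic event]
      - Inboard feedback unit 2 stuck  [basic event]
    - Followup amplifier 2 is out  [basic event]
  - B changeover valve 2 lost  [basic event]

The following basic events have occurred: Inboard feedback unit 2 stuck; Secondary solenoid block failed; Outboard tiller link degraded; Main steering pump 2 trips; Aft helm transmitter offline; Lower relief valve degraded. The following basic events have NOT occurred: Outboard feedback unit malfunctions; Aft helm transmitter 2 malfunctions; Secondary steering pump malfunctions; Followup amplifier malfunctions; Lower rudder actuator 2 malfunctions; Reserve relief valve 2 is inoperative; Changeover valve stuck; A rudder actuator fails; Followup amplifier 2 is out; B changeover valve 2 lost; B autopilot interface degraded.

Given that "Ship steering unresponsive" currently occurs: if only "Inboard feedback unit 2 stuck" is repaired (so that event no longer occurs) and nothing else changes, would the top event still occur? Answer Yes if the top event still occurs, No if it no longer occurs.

Counterfactual: set "Inboard feedback unit 2 stuck" to not occurred.
Followup chain down [AND]: Secondary steering pump malfunctions=not, Lower relief valve degraded=occurs, A rudder actuator fails=not, Aft helm transmitter offline=occurs → not all inputs occur → does not occur.
Port system fails [OR]: Secondary solenoid block failed=occurs, Outboard tiller link degraded=occurs → at least one input occurs → occurs.
Starboard system inoperative [AND]: B autopilot interface degraded=not, Port system fails=occurs, Main steering pump 2 trips=occurs, Reserve relief valve 2 is inoperative=not → not all inputs occur → does not occur.
Rudder loop inoperative [OR]: Changeover valve stuck=not, Starboard system inoperative=not, Lower rudder actuator 2 malfunctions=not, Aft helm transmitter 2 malfunctions=not → no input occurs → does not occur.
Pump set inoperative [OR]: Followup amplifier malfunctions=not, Rudder loop inoperative=not, Inboard feedback unit 2 stuck=not → no input occurs → does not occur.
NFU path lost [OR]: Outboard feedback unit malfunctions=not, Pump set inoperative=not, Followup amplifier 2 is out=not → no input occurs → does not occur.
Ship steering unresponsive [OR]: Followup chain down=not, NFU path lost=not, B changeover valve 2 lost=not → no input occurs → does not occur.

No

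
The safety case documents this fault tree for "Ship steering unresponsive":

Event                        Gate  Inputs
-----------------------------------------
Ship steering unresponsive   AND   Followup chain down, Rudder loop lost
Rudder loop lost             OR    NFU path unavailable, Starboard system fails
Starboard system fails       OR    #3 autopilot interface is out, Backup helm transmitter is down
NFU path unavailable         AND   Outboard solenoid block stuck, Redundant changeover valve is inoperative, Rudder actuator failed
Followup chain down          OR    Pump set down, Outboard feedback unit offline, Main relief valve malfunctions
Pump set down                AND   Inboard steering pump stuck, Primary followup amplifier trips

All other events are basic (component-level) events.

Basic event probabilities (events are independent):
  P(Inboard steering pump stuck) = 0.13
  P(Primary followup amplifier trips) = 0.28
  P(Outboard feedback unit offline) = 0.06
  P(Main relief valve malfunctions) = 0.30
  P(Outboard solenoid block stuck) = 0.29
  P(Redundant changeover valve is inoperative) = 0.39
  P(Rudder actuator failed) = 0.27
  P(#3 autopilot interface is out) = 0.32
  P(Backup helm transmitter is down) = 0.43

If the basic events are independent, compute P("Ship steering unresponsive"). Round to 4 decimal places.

0.2284

P(Pump set down) [AND] = 0.13 × 0.28 = 0.036400
P(Followup chain down) [OR] = 1 − (1−0.036400) × (1−0.06) × (1−0.30) = 0.365951
P(NFU path unavailable) [AND] = 0.29 × 0.39 × 0.27 = 0.030537
P(Starboard system fails) [OR] = 1 − (1−0.32) × (1−0.43) = 0.612400
P(Rudder loop lost) [OR] = 1 − (1−0.030537) × (1−0.612400) = 0.624236
P(Ship steering unresponsive) [AND] = 0.365951 × 0.624236 = 0.228440
Rounded to 4 decimal places: P(Ship steering unresponsive) ≈ 0.2284.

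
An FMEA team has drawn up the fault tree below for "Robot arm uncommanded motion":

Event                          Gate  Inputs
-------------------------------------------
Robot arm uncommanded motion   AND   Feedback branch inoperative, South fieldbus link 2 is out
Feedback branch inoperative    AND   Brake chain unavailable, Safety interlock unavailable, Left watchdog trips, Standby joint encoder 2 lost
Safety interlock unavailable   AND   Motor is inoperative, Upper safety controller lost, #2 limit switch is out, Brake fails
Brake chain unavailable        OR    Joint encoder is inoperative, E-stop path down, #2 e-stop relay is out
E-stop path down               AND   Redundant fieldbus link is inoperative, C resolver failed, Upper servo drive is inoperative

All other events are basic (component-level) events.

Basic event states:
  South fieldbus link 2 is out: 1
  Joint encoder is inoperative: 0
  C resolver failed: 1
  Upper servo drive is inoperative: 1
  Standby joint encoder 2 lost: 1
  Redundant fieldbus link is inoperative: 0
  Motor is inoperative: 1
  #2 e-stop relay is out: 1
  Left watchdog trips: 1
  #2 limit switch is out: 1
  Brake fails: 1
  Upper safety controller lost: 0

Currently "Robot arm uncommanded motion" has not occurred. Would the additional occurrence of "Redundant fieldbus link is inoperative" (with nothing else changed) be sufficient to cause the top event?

Counterfactual: set "Redundant fieldbus link is inoperative" to occurred.
E-stop path down [AND]: Redundant fieldbus link is inoperative=occurs, C resolver failed=occurs, Upper servo drive is inoperative=occurs → all inputs occur → occurs.
Brake chain unavailable [OR]: Joint encoder is inoperative=not, E-stop path down=occurs, #2 e-stop relay is out=occurs → at least one input occurs → occurs.
Safety interlock unavailable [AND]: Motor is inoperative=occurs, Upper safety controller lost=not, #2 limit switch is out=occurs, Brake fails=occurs → not all inputs occur → does not occur.
Feedback branch inoperative [AND]: Brake chain unavailable=occurs, Safety interlock unavailable=not, Left watchdog trips=occurs, Standby joint encoder 2 lost=occurs → not all inputs occur → does not occur.
Robot arm uncommanded motion [AND]: Feedback branch inoperative=not, South fieldbus link 2 is out=occurs → not all inputs occur → does not occur.

No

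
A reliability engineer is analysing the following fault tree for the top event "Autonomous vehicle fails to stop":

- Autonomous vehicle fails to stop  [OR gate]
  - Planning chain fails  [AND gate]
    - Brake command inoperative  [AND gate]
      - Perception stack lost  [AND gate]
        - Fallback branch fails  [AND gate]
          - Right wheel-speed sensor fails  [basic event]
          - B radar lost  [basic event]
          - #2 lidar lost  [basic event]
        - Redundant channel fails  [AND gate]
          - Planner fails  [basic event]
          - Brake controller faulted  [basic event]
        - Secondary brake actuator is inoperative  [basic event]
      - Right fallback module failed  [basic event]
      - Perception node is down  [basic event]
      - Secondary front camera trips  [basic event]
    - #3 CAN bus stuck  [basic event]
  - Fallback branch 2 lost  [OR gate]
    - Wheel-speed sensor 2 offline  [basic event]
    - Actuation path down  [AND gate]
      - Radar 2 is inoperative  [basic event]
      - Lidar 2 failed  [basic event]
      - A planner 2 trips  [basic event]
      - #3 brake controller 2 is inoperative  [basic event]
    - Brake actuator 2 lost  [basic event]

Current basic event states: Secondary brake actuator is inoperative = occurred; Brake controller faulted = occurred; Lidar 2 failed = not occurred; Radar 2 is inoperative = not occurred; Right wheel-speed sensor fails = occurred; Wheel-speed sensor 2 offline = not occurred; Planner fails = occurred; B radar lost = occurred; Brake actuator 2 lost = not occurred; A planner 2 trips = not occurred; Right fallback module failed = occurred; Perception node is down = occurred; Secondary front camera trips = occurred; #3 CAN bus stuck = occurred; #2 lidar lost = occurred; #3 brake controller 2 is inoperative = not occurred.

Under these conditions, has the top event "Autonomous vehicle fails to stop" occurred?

Fallback branch fails [AND]: Right wheel-speed sensor fails=occurs, B radar lost=occurs, #2 lidar lost=occurs → all inputs occur → occurs.
Redundant channel fails [AND]: Planner fails=occurs, Brake controller faulted=occurs → all inputs occur → occurs.
Perception stack lost [AND]: Fallback branch fails=occurs, Redundant channel fails=occurs, Secondary brake actuator is inoperative=occurs → all inputs occur → occurs.
Brake command inoperative [AND]: Perception stack lost=occurs, Right fallback module failed=occurs, Perception node is down=occurs, Secondary front camera trips=occurs → all inputs occur → occurs.
Planning chain fails [AND]: Brake command inoperative=occurs, #3 CAN bus stuck=occurs → all inputs occur → occurs.
Actuation path down [AND]: Radar 2 is inoperative=not, Lidar 2 failed=not, A planner 2 trips=not, #3 brake controller 2 is inoperative=not → not all inputs occur → does not occur.
Fallback branch 2 lost [OR]: Wheel-speed sensor 2 offline=not, Actuation path down=not, Brake actuator 2 lost=not → no input occurs → does not occur.
Autonomous vehicle fails to stop [OR]: Planning chain fails=occurs, Fallback branch 2 lost=not → at least one input occurs → occurs.

Yes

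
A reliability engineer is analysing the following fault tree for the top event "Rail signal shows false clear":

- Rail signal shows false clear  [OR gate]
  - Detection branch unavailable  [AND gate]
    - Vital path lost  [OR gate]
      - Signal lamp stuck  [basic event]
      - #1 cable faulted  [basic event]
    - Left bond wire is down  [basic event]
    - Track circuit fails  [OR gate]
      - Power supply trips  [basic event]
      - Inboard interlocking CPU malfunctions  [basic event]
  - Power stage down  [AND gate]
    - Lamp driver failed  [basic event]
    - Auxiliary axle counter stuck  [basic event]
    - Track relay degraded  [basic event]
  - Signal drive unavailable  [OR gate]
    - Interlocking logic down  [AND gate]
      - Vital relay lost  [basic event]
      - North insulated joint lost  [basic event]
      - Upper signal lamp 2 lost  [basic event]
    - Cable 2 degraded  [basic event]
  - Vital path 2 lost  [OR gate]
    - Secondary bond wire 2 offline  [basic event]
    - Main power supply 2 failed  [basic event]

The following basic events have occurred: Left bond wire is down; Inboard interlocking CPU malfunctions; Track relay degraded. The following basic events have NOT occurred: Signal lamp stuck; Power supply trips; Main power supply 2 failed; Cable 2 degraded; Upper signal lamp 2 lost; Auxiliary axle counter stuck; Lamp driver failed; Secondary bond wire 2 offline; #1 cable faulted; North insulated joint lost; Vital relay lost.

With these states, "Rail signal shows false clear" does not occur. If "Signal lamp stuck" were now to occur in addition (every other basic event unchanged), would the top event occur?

Yes

Counterfactual: set "Signal lamp stuck" to occurred.
Vital path lost [OR]: Signal lamp stuck=occurs, #1 cable faulted=not → at least one input occurs → occurs.
Track circuit fails [OR]: Power supply trips=not, Inboard interlocking CPU malfunctions=occurs → at least one input occurs → occurs.
Detection branch unavailable [AND]: Vital path lost=occurs, Left bond wire is down=occurs, Track circuit fails=occurs → all inputs occur → occurs.
Power stage down [AND]: Lamp driver failed=not, Auxiliary axle counter stuck=not, Track relay degraded=occurs → not all inputs occur → does not occur.
Interlocking logic down [AND]: Vital relay lost=not, North insulated joint lost=not, Upper signal lamp 2 lost=not → not all inputs occur → does not occur.
Signal drive unavailable [OR]: Interlocking logic down=not, Cable 2 degraded=not → no input occurs → does not occur.
Vital path 2 lost [OR]: Secondary bond wire 2 offline=not, Main power supply 2 failed=not → no input occurs → does not occur.
Rail signal shows false clear [OR]: Detection branch unavailable=occurs, Power stage down=not, Signal drive unavailable=not, Vital path 2 lost=not → at least one input occurs → occurs.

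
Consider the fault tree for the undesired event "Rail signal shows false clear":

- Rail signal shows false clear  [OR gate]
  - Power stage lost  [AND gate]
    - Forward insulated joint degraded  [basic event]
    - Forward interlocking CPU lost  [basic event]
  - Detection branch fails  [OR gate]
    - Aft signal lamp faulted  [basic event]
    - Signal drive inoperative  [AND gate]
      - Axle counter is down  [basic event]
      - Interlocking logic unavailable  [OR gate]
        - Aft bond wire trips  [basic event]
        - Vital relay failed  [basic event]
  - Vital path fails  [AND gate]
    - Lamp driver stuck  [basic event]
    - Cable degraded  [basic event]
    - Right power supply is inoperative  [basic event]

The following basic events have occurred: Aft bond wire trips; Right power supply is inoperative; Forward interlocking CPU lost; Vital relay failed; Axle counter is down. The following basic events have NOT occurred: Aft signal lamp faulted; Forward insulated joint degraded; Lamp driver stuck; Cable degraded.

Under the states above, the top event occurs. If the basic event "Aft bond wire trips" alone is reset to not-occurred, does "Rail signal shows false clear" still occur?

Counterfactual: set "Aft bond wire trips" to not occurred.
Power stage lost [AND]: Forward insulated joint degraded=not, Forward interlocking CPU lost=occurs → not all inputs occur → does not occur.
Interlocking logic unavailable [OR]: Aft bond wire trips=not, Vital relay failed=occurs → at least one input occurs → occurs.
Signal drive inoperative [AND]: Axle counter is down=occurs, Interlocking logic unavailable=occurs → all inputs occur → occurs.
Detection branch fails [OR]: Aft signal lamp faulted=not, Signal drive inoperative=occurs → at least one input occurs → occurs.
Vital path fails [AND]: Lamp driver stuck=not, Cable degraded=not, Right power supply is inoperative=occurs → not all inputs occur → does not occur.
Rail signal shows false clear [OR]: Power stage lost=not, Detection branch fails=occurs, Vital path fails=not → at least one input occurs → occurs.

Yes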